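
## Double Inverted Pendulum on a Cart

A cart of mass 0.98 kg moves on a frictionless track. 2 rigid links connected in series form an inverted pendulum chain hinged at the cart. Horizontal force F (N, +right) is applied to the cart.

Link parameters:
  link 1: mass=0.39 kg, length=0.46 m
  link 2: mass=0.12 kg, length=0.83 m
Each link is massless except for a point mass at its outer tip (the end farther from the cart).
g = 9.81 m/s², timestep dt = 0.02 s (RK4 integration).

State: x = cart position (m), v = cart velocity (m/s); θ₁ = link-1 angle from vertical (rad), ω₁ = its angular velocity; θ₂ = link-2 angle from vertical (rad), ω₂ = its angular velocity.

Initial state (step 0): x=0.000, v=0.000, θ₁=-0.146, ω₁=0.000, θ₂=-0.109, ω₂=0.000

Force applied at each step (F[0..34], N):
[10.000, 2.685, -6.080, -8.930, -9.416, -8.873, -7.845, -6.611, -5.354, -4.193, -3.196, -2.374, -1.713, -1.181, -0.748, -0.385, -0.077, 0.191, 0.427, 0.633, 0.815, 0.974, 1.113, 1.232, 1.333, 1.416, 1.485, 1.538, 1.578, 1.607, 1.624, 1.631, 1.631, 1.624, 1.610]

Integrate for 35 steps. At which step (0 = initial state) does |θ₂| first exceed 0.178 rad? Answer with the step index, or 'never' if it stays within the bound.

apply F[0]=+10.000 → step 1: x=0.002, v=0.216, θ₁=-0.151, ω₁=-0.532, θ₂=-0.109, ω₂=0.010
apply F[1]=+2.685 → step 2: x=0.007, v=0.286, θ₁=-0.164, ω₁=-0.754, θ₂=-0.109, ω₂=0.024
apply F[2]=-6.080 → step 3: x=0.012, v=0.180, θ₁=-0.178, ω₁=-0.609, θ₂=-0.108, ω₂=0.044
apply F[3]=-8.930 → step 4: x=0.014, v=0.019, θ₁=-0.187, ω₁=-0.352, θ₂=-0.107, ω₂=0.070
apply F[4]=-9.416 → step 5: x=0.012, v=-0.152, θ₁=-0.192, ω₁=-0.082, θ₂=-0.105, ω₂=0.100
apply F[5]=-8.873 → step 6: x=0.008, v=-0.311, θ₁=-0.191, ω₁=0.163, θ₂=-0.103, ω₂=0.130
apply F[6]=-7.845 → step 7: x=0.000, v=-0.449, θ₁=-0.186, ω₁=0.367, θ₂=-0.100, ω₂=0.160
apply F[7]=-6.611 → step 8: x=-0.010, v=-0.565, θ₁=-0.177, ω₁=0.524, θ₂=-0.096, ω₂=0.188
apply F[8]=-5.354 → step 9: x=-0.022, v=-0.656, θ₁=-0.165, ω₁=0.636, θ₂=-0.092, ω₂=0.213
apply F[9]=-4.193 → step 10: x=-0.036, v=-0.725, θ₁=-0.152, ω₁=0.708, θ₂=-0.088, ω₂=0.234
apply F[10]=-3.196 → step 11: x=-0.051, v=-0.775, θ₁=-0.137, ω₁=0.748, θ₂=-0.083, ω₂=0.253
apply F[11]=-2.374 → step 12: x=-0.067, v=-0.811, θ₁=-0.122, ω₁=0.763, θ₂=-0.078, ω₂=0.268
apply F[12]=-1.713 → step 13: x=-0.083, v=-0.834, θ₁=-0.107, ω₁=0.760, θ₂=-0.072, ω₂=0.279
apply F[13]=-1.181 → step 14: x=-0.100, v=-0.848, θ₁=-0.092, ω₁=0.745, θ₂=-0.067, ω₂=0.288
apply F[14]=-0.748 → step 15: x=-0.117, v=-0.855, θ₁=-0.077, ω₁=0.721, θ₂=-0.061, ω₂=0.295
apply F[15]=-0.385 → step 16: x=-0.134, v=-0.856, θ₁=-0.063, ω₁=0.692, θ₂=-0.055, ω₂=0.298
apply F[16]=-0.077 → step 17: x=-0.151, v=-0.852, θ₁=-0.050, ω₁=0.658, θ₂=-0.049, ω₂=0.300
apply F[17]=+0.191 → step 18: x=-0.168, v=-0.844, θ₁=-0.037, ω₁=0.622, θ₂=-0.043, ω₂=0.299
apply F[18]=+0.427 → step 19: x=-0.185, v=-0.832, θ₁=-0.025, ω₁=0.585, θ₂=-0.037, ω₂=0.296
apply F[19]=+0.633 → step 20: x=-0.201, v=-0.817, θ₁=-0.013, ω₁=0.547, θ₂=-0.031, ω₂=0.291
apply F[20]=+0.815 → step 21: x=-0.218, v=-0.800, θ₁=-0.003, ω₁=0.508, θ₂=-0.025, ω₂=0.285
apply F[21]=+0.974 → step 22: x=-0.233, v=-0.780, θ₁=0.007, ω₁=0.469, θ₂=-0.020, ω₂=0.278
apply F[22]=+1.113 → step 23: x=-0.249, v=-0.759, θ₁=0.016, ω₁=0.431, θ₂=-0.014, ω₂=0.269
apply F[23]=+1.232 → step 24: x=-0.264, v=-0.736, θ₁=0.024, ω₁=0.393, θ₂=-0.009, ω₂=0.260
apply F[24]=+1.333 → step 25: x=-0.278, v=-0.711, θ₁=0.032, ω₁=0.356, θ₂=-0.004, ω₂=0.249
apply F[25]=+1.416 → step 26: x=-0.292, v=-0.686, θ₁=0.038, ω₁=0.321, θ₂=0.001, ω₂=0.238
apply F[26]=+1.485 → step 27: x=-0.306, v=-0.660, θ₁=0.044, ω₁=0.287, θ₂=0.006, ω₂=0.226
apply F[27]=+1.538 → step 28: x=-0.319, v=-0.633, θ₁=0.050, ω₁=0.254, θ₂=0.010, ω₂=0.214
apply F[28]=+1.578 → step 29: x=-0.331, v=-0.606, θ₁=0.055, ω₁=0.224, θ₂=0.014, ω₂=0.202
apply F[29]=+1.607 → step 30: x=-0.343, v=-0.579, θ₁=0.059, ω₁=0.194, θ₂=0.018, ω₂=0.189
apply F[30]=+1.624 → step 31: x=-0.354, v=-0.552, θ₁=0.062, ω₁=0.167, θ₂=0.022, ω₂=0.176
apply F[31]=+1.631 → step 32: x=-0.365, v=-0.526, θ₁=0.065, ω₁=0.142, θ₂=0.025, ω₂=0.164
apply F[32]=+1.631 → step 33: x=-0.375, v=-0.499, θ₁=0.068, ω₁=0.118, θ₂=0.028, ω₂=0.151
apply F[33]=+1.624 → step 34: x=-0.385, v=-0.473, θ₁=0.070, ω₁=0.096, θ₂=0.031, ω₂=0.139
apply F[34]=+1.610 → step 35: x=-0.394, v=-0.448, θ₁=0.072, ω₁=0.076, θ₂=0.034, ω₂=0.127
max |θ₂| = 0.109 ≤ 0.178 over all 36 states.

Answer: never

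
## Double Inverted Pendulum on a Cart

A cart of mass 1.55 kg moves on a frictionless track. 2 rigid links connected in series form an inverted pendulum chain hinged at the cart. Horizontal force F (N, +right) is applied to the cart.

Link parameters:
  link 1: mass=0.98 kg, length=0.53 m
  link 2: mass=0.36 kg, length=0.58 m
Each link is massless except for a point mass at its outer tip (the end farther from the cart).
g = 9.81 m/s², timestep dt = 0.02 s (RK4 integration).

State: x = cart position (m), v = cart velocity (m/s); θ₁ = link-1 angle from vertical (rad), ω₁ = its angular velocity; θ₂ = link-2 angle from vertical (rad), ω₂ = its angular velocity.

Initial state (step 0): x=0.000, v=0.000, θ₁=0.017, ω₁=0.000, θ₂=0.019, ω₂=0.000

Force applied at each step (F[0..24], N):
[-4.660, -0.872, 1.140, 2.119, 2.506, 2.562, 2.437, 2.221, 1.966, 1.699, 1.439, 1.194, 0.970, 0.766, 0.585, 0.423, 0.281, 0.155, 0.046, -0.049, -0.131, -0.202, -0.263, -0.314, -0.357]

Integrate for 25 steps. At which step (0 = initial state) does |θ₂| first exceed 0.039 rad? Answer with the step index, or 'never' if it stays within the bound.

Answer: never

Derivation:
apply F[0]=-4.660 → step 1: x=-0.001, v=-0.063, θ₁=0.018, ω₁=0.125, θ₂=0.019, ω₂=0.001
apply F[1]=-0.872 → step 2: x=-0.002, v=-0.078, θ₁=0.021, ω₁=0.160, θ₂=0.019, ω₂=0.000
apply F[2]=+1.140 → step 3: x=-0.003, v=-0.067, θ₁=0.024, ω₁=0.148, θ₂=0.019, ω₂=-0.001
apply F[3]=+2.119 → step 4: x=-0.005, v=-0.044, θ₁=0.027, ω₁=0.115, θ₂=0.019, ω₂=-0.004
apply F[4]=+2.506 → step 5: x=-0.005, v=-0.016, θ₁=0.029, ω₁=0.075, θ₂=0.019, ω₂=-0.008
apply F[5]=+2.562 → step 6: x=-0.005, v=0.012, θ₁=0.030, ω₁=0.034, θ₂=0.019, ω₂=-0.013
apply F[6]=+2.437 → step 7: x=-0.005, v=0.038, θ₁=0.030, ω₁=-0.003, θ₂=0.018, ω₂=-0.019
apply F[7]=+2.221 → step 8: x=-0.004, v=0.062, θ₁=0.030, ω₁=-0.034, θ₂=0.018, ω₂=-0.024
apply F[8]=+1.966 → step 9: x=-0.002, v=0.082, θ₁=0.029, ω₁=-0.060, θ₂=0.017, ω₂=-0.030
apply F[9]=+1.699 → step 10: x=-0.000, v=0.099, θ₁=0.027, ω₁=-0.081, θ₂=0.017, ω₂=-0.035
apply F[10]=+1.439 → step 11: x=0.002, v=0.113, θ₁=0.026, ω₁=-0.096, θ₂=0.016, ω₂=-0.039
apply F[11]=+1.194 → step 12: x=0.004, v=0.125, θ₁=0.024, ω₁=-0.107, θ₂=0.015, ω₂=-0.044
apply F[12]=+0.970 → step 13: x=0.007, v=0.133, θ₁=0.021, ω₁=-0.114, θ₂=0.014, ω₂=-0.047
apply F[13]=+0.766 → step 14: x=0.009, v=0.140, θ₁=0.019, ω₁=-0.118, θ₂=0.013, ω₂=-0.050
apply F[14]=+0.585 → step 15: x=0.012, v=0.144, θ₁=0.017, ω₁=-0.119, θ₂=0.012, ω₂=-0.053
apply F[15]=+0.423 → step 16: x=0.015, v=0.147, θ₁=0.014, ω₁=-0.118, θ₂=0.011, ω₂=-0.054
apply F[16]=+0.281 → step 17: x=0.018, v=0.149, θ₁=0.012, ω₁=-0.116, θ₂=0.010, ω₂=-0.056
apply F[17]=+0.155 → step 18: x=0.021, v=0.149, θ₁=0.010, ω₁=-0.112, θ₂=0.009, ω₂=-0.056
apply F[18]=+0.046 → step 19: x=0.024, v=0.148, θ₁=0.008, ω₁=-0.107, θ₂=0.008, ω₂=-0.056
apply F[19]=-0.049 → step 20: x=0.027, v=0.146, θ₁=0.005, ω₁=-0.101, θ₂=0.007, ω₂=-0.056
apply F[20]=-0.131 → step 21: x=0.030, v=0.144, θ₁=0.003, ω₁=-0.095, θ₂=0.006, ω₂=-0.055
apply F[21]=-0.202 → step 22: x=0.033, v=0.141, θ₁=0.002, ω₁=-0.089, θ₂=0.004, ω₂=-0.054
apply F[22]=-0.263 → step 23: x=0.035, v=0.137, θ₁=-0.000, ω₁=-0.082, θ₂=0.003, ω₂=-0.053
apply F[23]=-0.314 → step 24: x=0.038, v=0.133, θ₁=-0.002, ω₁=-0.076, θ₂=0.002, ω₂=-0.051
apply F[24]=-0.357 → step 25: x=0.041, v=0.129, θ₁=-0.003, ω₁=-0.069, θ₂=0.001, ω₂=-0.049
max |θ₂| = 0.019 ≤ 0.039 over all 26 states.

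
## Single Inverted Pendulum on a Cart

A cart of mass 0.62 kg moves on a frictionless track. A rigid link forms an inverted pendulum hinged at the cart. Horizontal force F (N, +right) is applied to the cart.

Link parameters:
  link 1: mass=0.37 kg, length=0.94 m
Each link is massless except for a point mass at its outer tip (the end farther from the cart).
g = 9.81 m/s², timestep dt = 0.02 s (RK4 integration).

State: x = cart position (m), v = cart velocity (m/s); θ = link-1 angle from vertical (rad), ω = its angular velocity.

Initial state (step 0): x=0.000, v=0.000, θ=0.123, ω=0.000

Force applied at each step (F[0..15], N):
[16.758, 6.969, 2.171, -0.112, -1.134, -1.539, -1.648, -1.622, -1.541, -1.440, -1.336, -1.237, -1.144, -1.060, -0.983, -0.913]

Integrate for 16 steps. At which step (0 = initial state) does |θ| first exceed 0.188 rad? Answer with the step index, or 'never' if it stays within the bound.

apply F[0]=+16.758 → step 1: x=0.005, v=0.522, θ=0.118, ω=-0.526
apply F[1]=+6.969 → step 2: x=0.018, v=0.733, θ=0.105, ω=-0.726
apply F[2]=+2.171 → step 3: x=0.033, v=0.792, θ=0.090, ω=-0.768
apply F[3]=-0.112 → step 4: x=0.049, v=0.779, θ=0.075, ω=-0.737
apply F[4]=-1.134 → step 5: x=0.064, v=0.735, θ=0.061, ω=-0.676
apply F[5]=-1.539 → step 6: x=0.078, v=0.679, θ=0.048, ω=-0.605
apply F[6]=-1.648 → step 7: x=0.091, v=0.621, θ=0.037, ω=-0.535
apply F[7]=-1.622 → step 8: x=0.103, v=0.566, θ=0.027, ω=-0.469
apply F[8]=-1.541 → step 9: x=0.114, v=0.513, θ=0.018, ω=-0.409
apply F[9]=-1.440 → step 10: x=0.123, v=0.465, θ=0.011, ω=-0.354
apply F[10]=-1.336 → step 11: x=0.132, v=0.421, θ=0.004, ω=-0.306
apply F[11]=-1.237 → step 12: x=0.140, v=0.381, θ=-0.002, ω=-0.263
apply F[12]=-1.144 → step 13: x=0.148, v=0.345, θ=-0.007, ω=-0.226
apply F[13]=-1.060 → step 14: x=0.154, v=0.312, θ=-0.011, ω=-0.192
apply F[14]=-0.983 → step 15: x=0.160, v=0.281, θ=-0.014, ω=-0.163
apply F[15]=-0.913 → step 16: x=0.165, v=0.254, θ=-0.017, ω=-0.137
max |θ| = 0.123 ≤ 0.188 over all 17 states.

Answer: never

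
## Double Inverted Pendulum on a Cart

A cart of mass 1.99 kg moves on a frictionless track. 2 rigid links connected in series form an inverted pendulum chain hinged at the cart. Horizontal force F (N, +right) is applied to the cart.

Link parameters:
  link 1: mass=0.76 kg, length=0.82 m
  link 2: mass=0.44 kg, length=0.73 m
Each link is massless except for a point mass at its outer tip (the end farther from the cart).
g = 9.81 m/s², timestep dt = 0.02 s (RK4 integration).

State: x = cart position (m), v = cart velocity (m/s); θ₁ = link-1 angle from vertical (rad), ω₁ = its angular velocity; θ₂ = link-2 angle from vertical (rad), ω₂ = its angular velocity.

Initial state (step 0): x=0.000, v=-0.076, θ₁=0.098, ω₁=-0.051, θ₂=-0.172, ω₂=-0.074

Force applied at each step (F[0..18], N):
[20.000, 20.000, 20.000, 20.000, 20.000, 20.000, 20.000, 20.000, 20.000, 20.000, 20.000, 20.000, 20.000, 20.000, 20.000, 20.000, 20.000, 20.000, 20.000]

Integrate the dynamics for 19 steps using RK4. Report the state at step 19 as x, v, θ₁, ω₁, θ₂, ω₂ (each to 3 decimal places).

apply F[0]=+20.000 → step 1: x=0.000, v=0.113, θ₁=0.095, ω₁=-0.220, θ₂=-0.175, ω₂=-0.192
apply F[1]=+20.000 → step 2: x=0.005, v=0.303, θ₁=0.089, ω₁=-0.392, θ₂=-0.180, ω₂=-0.309
apply F[2]=+20.000 → step 3: x=0.012, v=0.494, θ₁=0.080, ω₁=-0.568, θ₂=-0.187, ω₂=-0.423
apply F[3]=+20.000 → step 4: x=0.024, v=0.686, θ₁=0.066, ω₁=-0.750, θ₂=-0.197, ω₂=-0.532
apply F[4]=+20.000 → step 5: x=0.040, v=0.881, θ₁=0.050, ω₁=-0.941, θ₂=-0.208, ω₂=-0.636
apply F[5]=+20.000 → step 6: x=0.060, v=1.077, θ₁=0.029, ω₁=-1.142, θ₂=-0.222, ω₂=-0.733
apply F[6]=+20.000 → step 7: x=0.083, v=1.277, θ₁=0.004, ω₁=-1.354, θ₂=-0.238, ω₂=-0.820
apply F[7]=+20.000 → step 8: x=0.111, v=1.479, θ₁=-0.026, ω₁=-1.580, θ₂=-0.255, ω₂=-0.896
apply F[8]=+20.000 → step 9: x=0.142, v=1.683, θ₁=-0.060, ω₁=-1.820, θ₂=-0.273, ω₂=-0.958
apply F[9]=+20.000 → step 10: x=0.178, v=1.889, θ₁=-0.098, ω₁=-2.075, θ₂=-0.293, ω₂=-1.007
apply F[10]=+20.000 → step 11: x=0.218, v=2.096, θ₁=-0.143, ω₁=-2.345, θ₂=-0.313, ω₂=-1.039
apply F[11]=+20.000 → step 12: x=0.262, v=2.302, θ₁=-0.192, ω₁=-2.628, θ₂=-0.334, ω₂=-1.057
apply F[12]=+20.000 → step 13: x=0.310, v=2.505, θ₁=-0.248, ω₁=-2.921, θ₂=-0.356, ω₂=-1.061
apply F[13]=+20.000 → step 14: x=0.362, v=2.701, θ₁=-0.309, ω₁=-3.220, θ₂=-0.377, ω₂=-1.056
apply F[14]=+20.000 → step 15: x=0.418, v=2.888, θ₁=-0.377, ω₁=-3.517, θ₂=-0.398, ω₂=-1.050
apply F[15]=+20.000 → step 16: x=0.477, v=3.061, θ₁=-0.450, ω₁=-3.805, θ₂=-0.419, ω₂=-1.052
apply F[16]=+20.000 → step 17: x=0.540, v=3.216, θ₁=-0.529, ω₁=-4.078, θ₂=-0.440, ω₂=-1.073
apply F[17]=+20.000 → step 18: x=0.606, v=3.352, θ₁=-0.613, ω₁=-4.328, θ₂=-0.462, ω₂=-1.125
apply F[18]=+20.000 → step 19: x=0.674, v=3.464, θ₁=-0.702, ω₁=-4.551, θ₂=-0.485, ω₂=-1.220

Answer: x=0.674, v=3.464, θ₁=-0.702, ω₁=-4.551, θ₂=-0.485, ω₂=-1.220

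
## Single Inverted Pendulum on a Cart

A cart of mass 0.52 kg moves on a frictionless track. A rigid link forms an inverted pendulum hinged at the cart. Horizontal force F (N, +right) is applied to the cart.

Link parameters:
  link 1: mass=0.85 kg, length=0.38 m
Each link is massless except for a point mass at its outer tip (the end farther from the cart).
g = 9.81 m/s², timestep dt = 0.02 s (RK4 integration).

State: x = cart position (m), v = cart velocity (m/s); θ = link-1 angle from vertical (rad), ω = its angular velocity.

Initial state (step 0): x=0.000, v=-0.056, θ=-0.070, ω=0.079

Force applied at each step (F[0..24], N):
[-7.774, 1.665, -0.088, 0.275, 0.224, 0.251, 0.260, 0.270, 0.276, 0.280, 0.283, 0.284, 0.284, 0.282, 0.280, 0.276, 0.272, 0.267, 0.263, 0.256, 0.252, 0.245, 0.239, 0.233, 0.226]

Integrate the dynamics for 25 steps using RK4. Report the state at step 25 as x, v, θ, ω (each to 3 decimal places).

Answer: x=-0.065, v=-0.042, θ=0.015, ω=-0.007

Derivation:
apply F[0]=-7.774 → step 1: x=-0.004, v=-0.332, θ=-0.062, ω=0.769
apply F[1]=+1.665 → step 2: x=-0.010, v=-0.251, θ=-0.049, ω=0.528
apply F[2]=-0.088 → step 3: x=-0.015, v=-0.241, θ=-0.039, ω=0.478
apply F[3]=+0.275 → step 4: x=-0.019, v=-0.219, θ=-0.030, ω=0.404
apply F[4]=+0.224 → step 5: x=-0.023, v=-0.202, θ=-0.022, ω=0.347
apply F[5]=+0.251 → step 6: x=-0.027, v=-0.187, θ=-0.016, ω=0.295
apply F[6]=+0.260 → step 7: x=-0.031, v=-0.172, θ=-0.010, ω=0.251
apply F[7]=+0.270 → step 8: x=-0.034, v=-0.159, θ=-0.006, ω=0.213
apply F[8]=+0.276 → step 9: x=-0.037, v=-0.148, θ=-0.002, ω=0.180
apply F[9]=+0.280 → step 10: x=-0.040, v=-0.137, θ=0.001, ω=0.152
apply F[10]=+0.283 → step 11: x=-0.043, v=-0.127, θ=0.004, ω=0.127
apply F[11]=+0.284 → step 12: x=-0.045, v=-0.118, θ=0.007, ω=0.106
apply F[12]=+0.284 → step 13: x=-0.047, v=-0.109, θ=0.008, ω=0.087
apply F[13]=+0.282 → step 14: x=-0.050, v=-0.101, θ=0.010, ω=0.071
apply F[14]=+0.280 → step 15: x=-0.052, v=-0.094, θ=0.011, ω=0.057
apply F[15]=+0.276 → step 16: x=-0.053, v=-0.087, θ=0.012, ω=0.046
apply F[16]=+0.272 → step 17: x=-0.055, v=-0.081, θ=0.013, ω=0.035
apply F[17]=+0.267 → step 18: x=-0.057, v=-0.075, θ=0.014, ω=0.027
apply F[18]=+0.263 → step 19: x=-0.058, v=-0.069, θ=0.014, ω=0.019
apply F[19]=+0.256 → step 20: x=-0.059, v=-0.064, θ=0.015, ω=0.013
apply F[20]=+0.252 → step 21: x=-0.061, v=-0.059, θ=0.015, ω=0.007
apply F[21]=+0.245 → step 22: x=-0.062, v=-0.054, θ=0.015, ω=0.003
apply F[22]=+0.239 → step 23: x=-0.063, v=-0.050, θ=0.015, ω=-0.001
apply F[23]=+0.233 → step 24: x=-0.064, v=-0.046, θ=0.015, ω=-0.004
apply F[24]=+0.226 → step 25: x=-0.065, v=-0.042, θ=0.015, ω=-0.007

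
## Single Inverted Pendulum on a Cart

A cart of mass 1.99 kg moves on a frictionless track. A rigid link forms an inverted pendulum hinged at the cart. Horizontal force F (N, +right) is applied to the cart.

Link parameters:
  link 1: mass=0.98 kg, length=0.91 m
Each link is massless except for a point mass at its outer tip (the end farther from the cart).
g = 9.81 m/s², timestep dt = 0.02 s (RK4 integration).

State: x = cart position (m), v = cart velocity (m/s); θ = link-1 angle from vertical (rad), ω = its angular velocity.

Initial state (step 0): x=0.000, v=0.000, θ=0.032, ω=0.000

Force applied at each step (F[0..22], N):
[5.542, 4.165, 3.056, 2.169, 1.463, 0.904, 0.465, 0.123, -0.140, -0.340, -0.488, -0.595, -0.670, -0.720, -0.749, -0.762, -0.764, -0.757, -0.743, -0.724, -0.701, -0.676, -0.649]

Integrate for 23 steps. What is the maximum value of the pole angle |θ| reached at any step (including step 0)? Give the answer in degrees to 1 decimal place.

Answer: 1.8°

Derivation:
apply F[0]=+5.542 → step 1: x=0.001, v=0.053, θ=0.031, ω=-0.051
apply F[1]=+4.165 → step 2: x=0.002, v=0.091, θ=0.030, ω=-0.087
apply F[2]=+3.056 → step 3: x=0.004, v=0.119, θ=0.028, ω=-0.111
apply F[3]=+2.169 → step 4: x=0.007, v=0.139, θ=0.026, ω=-0.127
apply F[4]=+1.463 → step 5: x=0.010, v=0.151, θ=0.023, ω=-0.135
apply F[5]=+0.904 → step 6: x=0.013, v=0.158, θ=0.020, ω=-0.138
apply F[6]=+0.465 → step 7: x=0.016, v=0.161, θ=0.018, ω=-0.137
apply F[7]=+0.123 → step 8: x=0.019, v=0.160, θ=0.015, ω=-0.133
apply F[8]=-0.140 → step 9: x=0.022, v=0.158, θ=0.012, ω=-0.127
apply F[9]=-0.340 → step 10: x=0.025, v=0.153, θ=0.010, ω=-0.120
apply F[10]=-0.488 → step 11: x=0.028, v=0.147, θ=0.008, ω=-0.111
apply F[11]=-0.595 → step 12: x=0.031, v=0.141, θ=0.005, ω=-0.103
apply F[12]=-0.670 → step 13: x=0.034, v=0.134, θ=0.003, ω=-0.094
apply F[13]=-0.720 → step 14: x=0.037, v=0.126, θ=0.002, ω=-0.085
apply F[14]=-0.749 → step 15: x=0.039, v=0.119, θ=0.000, ω=-0.077
apply F[15]=-0.762 → step 16: x=0.041, v=0.111, θ=-0.001, ω=-0.068
apply F[16]=-0.764 → step 17: x=0.043, v=0.103, θ=-0.003, ω=-0.061
apply F[17]=-0.757 → step 18: x=0.045, v=0.096, θ=-0.004, ω=-0.053
apply F[18]=-0.743 → step 19: x=0.047, v=0.089, θ=-0.005, ω=-0.046
apply F[19]=-0.724 → step 20: x=0.049, v=0.082, θ=-0.006, ω=-0.040
apply F[20]=-0.701 → step 21: x=0.051, v=0.076, θ=-0.006, ω=-0.034
apply F[21]=-0.676 → step 22: x=0.052, v=0.070, θ=-0.007, ω=-0.029
apply F[22]=-0.649 → step 23: x=0.053, v=0.064, θ=-0.008, ω=-0.024
Max |angle| over trajectory = 0.032 rad = 1.8°.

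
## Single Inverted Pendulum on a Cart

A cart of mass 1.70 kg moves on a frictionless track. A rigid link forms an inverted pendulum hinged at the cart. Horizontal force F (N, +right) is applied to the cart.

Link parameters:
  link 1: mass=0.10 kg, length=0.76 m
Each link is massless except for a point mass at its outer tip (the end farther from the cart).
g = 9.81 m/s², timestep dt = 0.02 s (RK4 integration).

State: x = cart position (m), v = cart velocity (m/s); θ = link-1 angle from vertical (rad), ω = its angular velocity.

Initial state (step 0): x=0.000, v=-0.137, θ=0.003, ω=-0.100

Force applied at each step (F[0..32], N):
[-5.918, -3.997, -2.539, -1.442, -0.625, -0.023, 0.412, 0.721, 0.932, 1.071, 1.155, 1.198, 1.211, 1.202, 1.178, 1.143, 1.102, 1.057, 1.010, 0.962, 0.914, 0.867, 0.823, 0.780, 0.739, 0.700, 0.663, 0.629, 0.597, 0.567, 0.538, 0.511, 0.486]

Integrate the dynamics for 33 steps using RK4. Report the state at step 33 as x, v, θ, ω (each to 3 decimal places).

Answer: x=-0.119, v=-0.044, θ=0.025, ω=-0.032

Derivation:
apply F[0]=-5.918 → step 1: x=-0.003, v=-0.207, θ=0.002, ω=-0.008
apply F[1]=-3.997 → step 2: x=-0.008, v=-0.254, θ=0.002, ω=0.055
apply F[2]=-2.539 → step 3: x=-0.013, v=-0.284, θ=0.004, ω=0.095
apply F[3]=-1.442 → step 4: x=-0.019, v=-0.301, θ=0.006, ω=0.118
apply F[4]=-0.625 → step 5: x=-0.025, v=-0.308, θ=0.009, ω=0.130
apply F[5]=-0.023 → step 6: x=-0.032, v=-0.308, θ=0.011, ω=0.133
apply F[6]=+0.412 → step 7: x=-0.038, v=-0.304, θ=0.014, ω=0.130
apply F[7]=+0.721 → step 8: x=-0.044, v=-0.295, θ=0.016, ω=0.123
apply F[8]=+0.932 → step 9: x=-0.049, v=-0.285, θ=0.019, ω=0.114
apply F[9]=+1.071 → step 10: x=-0.055, v=-0.272, θ=0.021, ω=0.102
apply F[10]=+1.155 → step 11: x=-0.060, v=-0.259, θ=0.023, ω=0.090
apply F[11]=+1.198 → step 12: x=-0.065, v=-0.245, θ=0.024, ω=0.078
apply F[12]=+1.211 → step 13: x=-0.070, v=-0.231, θ=0.026, ω=0.066
apply F[13]=+1.202 → step 14: x=-0.075, v=-0.217, θ=0.027, ω=0.055
apply F[14]=+1.178 → step 15: x=-0.079, v=-0.204, θ=0.028, ω=0.044
apply F[15]=+1.143 → step 16: x=-0.083, v=-0.191, θ=0.029, ω=0.035
apply F[16]=+1.102 → step 17: x=-0.086, v=-0.178, θ=0.029, ω=0.025
apply F[17]=+1.057 → step 18: x=-0.090, v=-0.166, θ=0.030, ω=0.017
apply F[18]=+1.010 → step 19: x=-0.093, v=-0.154, θ=0.030, ω=0.010
apply F[19]=+0.962 → step 20: x=-0.096, v=-0.143, θ=0.030, ω=0.003
apply F[20]=+0.914 → step 21: x=-0.099, v=-0.133, θ=0.030, ω=-0.003
apply F[21]=+0.867 → step 22: x=-0.101, v=-0.123, θ=0.030, ω=-0.008
apply F[22]=+0.823 → step 23: x=-0.104, v=-0.114, θ=0.030, ω=-0.012
apply F[23]=+0.780 → step 24: x=-0.106, v=-0.105, θ=0.030, ω=-0.016
apply F[24]=+0.739 → step 25: x=-0.108, v=-0.097, θ=0.029, ω=-0.020
apply F[25]=+0.700 → step 26: x=-0.110, v=-0.089, θ=0.029, ω=-0.022
apply F[26]=+0.663 → step 27: x=-0.112, v=-0.081, θ=0.028, ω=-0.025
apply F[27]=+0.629 → step 28: x=-0.113, v=-0.074, θ=0.028, ω=-0.027
apply F[28]=+0.597 → step 29: x=-0.114, v=-0.068, θ=0.027, ω=-0.028
apply F[29]=+0.567 → step 30: x=-0.116, v=-0.061, θ=0.027, ω=-0.030
apply F[30]=+0.538 → step 31: x=-0.117, v=-0.055, θ=0.026, ω=-0.031
apply F[31]=+0.511 → step 32: x=-0.118, v=-0.049, θ=0.026, ω=-0.032
apply F[32]=+0.486 → step 33: x=-0.119, v=-0.044, θ=0.025, ω=-0.032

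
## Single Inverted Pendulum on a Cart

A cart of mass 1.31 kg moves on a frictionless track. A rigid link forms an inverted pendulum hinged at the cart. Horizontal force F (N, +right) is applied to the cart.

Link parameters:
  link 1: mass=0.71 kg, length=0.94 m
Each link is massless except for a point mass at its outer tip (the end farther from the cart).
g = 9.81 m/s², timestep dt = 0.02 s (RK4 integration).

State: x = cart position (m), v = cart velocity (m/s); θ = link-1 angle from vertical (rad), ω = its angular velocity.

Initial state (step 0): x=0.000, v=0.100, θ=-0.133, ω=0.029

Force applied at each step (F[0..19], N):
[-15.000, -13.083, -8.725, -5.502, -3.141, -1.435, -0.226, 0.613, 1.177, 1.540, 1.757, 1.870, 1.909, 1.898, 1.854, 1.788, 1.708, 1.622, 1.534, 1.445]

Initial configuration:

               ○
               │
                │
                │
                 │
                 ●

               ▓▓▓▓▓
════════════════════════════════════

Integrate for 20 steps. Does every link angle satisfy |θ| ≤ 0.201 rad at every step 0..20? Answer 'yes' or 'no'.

apply F[0]=-15.000 → step 1: x=-0.000, v=-0.113, θ=-0.130, ω=0.226
apply F[1]=-13.083 → step 2: x=-0.004, v=-0.298, θ=-0.124, ω=0.395
apply F[2]=-8.725 → step 3: x=-0.011, v=-0.418, θ=-0.115, ω=0.496
apply F[3]=-5.502 → step 4: x=-0.020, v=-0.490, θ=-0.105, ω=0.550
apply F[4]=-3.141 → step 5: x=-0.031, v=-0.528, θ=-0.094, ω=0.569
apply F[5]=-1.435 → step 6: x=-0.041, v=-0.540, θ=-0.082, ω=0.564
apply F[6]=-0.226 → step 7: x=-0.052, v=-0.536, θ=-0.071, ω=0.543
apply F[7]=+0.613 → step 8: x=-0.063, v=-0.520, θ=-0.061, ω=0.513
apply F[8]=+1.177 → step 9: x=-0.073, v=-0.496, θ=-0.051, ω=0.476
apply F[9]=+1.540 → step 10: x=-0.082, v=-0.468, θ=-0.042, ω=0.436
apply F[10]=+1.757 → step 11: x=-0.091, v=-0.437, θ=-0.033, ω=0.395
apply F[11]=+1.870 → step 12: x=-0.100, v=-0.406, θ=-0.026, ω=0.356
apply F[12]=+1.909 → step 13: x=-0.108, v=-0.374, θ=-0.019, ω=0.317
apply F[13]=+1.898 → step 14: x=-0.115, v=-0.343, θ=-0.013, ω=0.281
apply F[14]=+1.854 → step 15: x=-0.121, v=-0.314, θ=-0.008, ω=0.248
apply F[15]=+1.788 → step 16: x=-0.127, v=-0.286, θ=-0.003, ω=0.217
apply F[16]=+1.708 → step 17: x=-0.133, v=-0.260, θ=0.001, ω=0.189
apply F[17]=+1.622 → step 18: x=-0.138, v=-0.235, θ=0.004, ω=0.163
apply F[18]=+1.534 → step 19: x=-0.142, v=-0.213, θ=0.007, ω=0.140
apply F[19]=+1.445 → step 20: x=-0.146, v=-0.191, θ=0.010, ω=0.120
Max |angle| over trajectory = 0.133 rad; bound = 0.201 → within bound.

Answer: yes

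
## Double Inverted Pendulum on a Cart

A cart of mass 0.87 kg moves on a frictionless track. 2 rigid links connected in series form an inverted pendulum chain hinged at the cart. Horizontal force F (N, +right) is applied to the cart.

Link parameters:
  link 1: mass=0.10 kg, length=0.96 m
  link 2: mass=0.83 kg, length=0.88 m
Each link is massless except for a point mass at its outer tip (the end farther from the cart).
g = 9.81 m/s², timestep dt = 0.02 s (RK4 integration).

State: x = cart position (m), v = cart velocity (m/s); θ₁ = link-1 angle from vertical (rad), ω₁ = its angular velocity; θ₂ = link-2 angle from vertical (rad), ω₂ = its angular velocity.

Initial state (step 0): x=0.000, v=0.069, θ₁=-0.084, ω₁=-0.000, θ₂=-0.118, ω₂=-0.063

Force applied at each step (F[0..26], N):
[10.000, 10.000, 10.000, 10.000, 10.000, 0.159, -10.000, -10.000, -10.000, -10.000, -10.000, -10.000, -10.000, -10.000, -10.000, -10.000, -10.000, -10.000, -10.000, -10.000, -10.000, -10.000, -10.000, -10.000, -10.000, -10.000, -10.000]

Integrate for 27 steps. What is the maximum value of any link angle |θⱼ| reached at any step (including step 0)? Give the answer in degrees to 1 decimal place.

Answer: 44.4°

Derivation:
apply F[0]=+10.000 → step 1: x=0.004, v=0.314, θ₁=-0.086, ω₁=-0.221, θ₂=-0.120, ω₂=-0.125
apply F[1]=+10.000 → step 2: x=0.013, v=0.561, θ₁=-0.093, ω₁=-0.448, θ₂=-0.123, ω₂=-0.183
apply F[2]=+10.000 → step 3: x=0.026, v=0.807, θ₁=-0.104, ω₁=-0.686, θ₂=-0.127, ω₂=-0.229
apply F[3]=+10.000 → step 4: x=0.045, v=1.056, θ₁=-0.120, ω₁=-0.942, θ₂=-0.132, ω₂=-0.258
apply F[4]=+10.000 → step 5: x=0.068, v=1.305, θ₁=-0.142, ω₁=-1.221, θ₂=-0.137, ω₂=-0.264
apply F[5]=+0.159 → step 6: x=0.095, v=1.334, θ₁=-0.167, ω₁=-1.303, θ₂=-0.142, ω₂=-0.239
apply F[6]=-10.000 → step 7: x=0.120, v=1.142, θ₁=-0.192, ω₁=-1.201, θ₂=-0.147, ω₂=-0.167
apply F[7]=-10.000 → step 8: x=0.141, v=0.955, θ₁=-0.216, ω₁=-1.148, θ₂=-0.149, ω₂=-0.049
apply F[8]=-10.000 → step 9: x=0.158, v=0.772, θ₁=-0.238, ω₁=-1.142, θ₂=-0.148, ω₂=0.114
apply F[9]=-10.000 → step 10: x=0.171, v=0.593, θ₁=-0.262, ω₁=-1.181, θ₂=-0.144, ω₂=0.322
apply F[10]=-10.000 → step 11: x=0.182, v=0.415, θ₁=-0.286, ω₁=-1.261, θ₂=-0.135, ω₂=0.574
apply F[11]=-10.000 → step 12: x=0.188, v=0.235, θ₁=-0.312, ω₁=-1.373, θ₂=-0.121, ω₂=0.861
apply F[12]=-10.000 → step 13: x=0.191, v=0.052, θ₁=-0.341, ω₁=-1.501, θ₂=-0.100, ω₂=1.170
apply F[13]=-10.000 → step 14: x=0.190, v=-0.136, θ₁=-0.372, ω₁=-1.625, θ₂=-0.074, ω₂=1.480
apply F[14]=-10.000 → step 15: x=0.185, v=-0.331, θ₁=-0.406, ω₁=-1.729, θ₂=-0.041, ω₂=1.776
apply F[15]=-10.000 → step 16: x=0.177, v=-0.532, θ₁=-0.441, ω₁=-1.802, θ₂=-0.003, ω₂=2.046
apply F[16]=-10.000 → step 17: x=0.164, v=-0.738, θ₁=-0.478, ω₁=-1.841, θ₂=0.040, ω₂=2.289
apply F[17]=-10.000 → step 18: x=0.147, v=-0.948, θ₁=-0.515, ω₁=-1.848, θ₂=0.088, ω₂=2.508
apply F[18]=-10.000 → step 19: x=0.126, v=-1.161, θ₁=-0.551, ω₁=-1.825, θ₂=0.141, ω₂=2.709
apply F[19]=-10.000 → step 20: x=0.101, v=-1.375, θ₁=-0.587, ω₁=-1.775, θ₂=0.197, ω₂=2.899
apply F[20]=-10.000 → step 21: x=0.071, v=-1.591, θ₁=-0.622, ω₁=-1.701, θ₂=0.256, ω₂=3.084
apply F[21]=-10.000 → step 22: x=0.037, v=-1.807, θ₁=-0.655, ω₁=-1.601, θ₂=0.320, ω₂=3.270
apply F[22]=-10.000 → step 23: x=-0.001, v=-2.023, θ₁=-0.686, ω₁=-1.475, θ₂=0.387, ω₂=3.462
apply F[23]=-10.000 → step 24: x=-0.044, v=-2.238, θ₁=-0.714, ω₁=-1.320, θ₂=0.459, ω₂=3.665
apply F[24]=-10.000 → step 25: x=-0.091, v=-2.452, θ₁=-0.739, ω₁=-1.131, θ₂=0.534, ω₂=3.884
apply F[25]=-10.000 → step 26: x=-0.142, v=-2.665, θ₁=-0.759, ω₁=-0.902, θ₂=0.614, ω₂=4.125
apply F[26]=-10.000 → step 27: x=-0.197, v=-2.875, θ₁=-0.774, ω₁=-0.625, θ₂=0.699, ω₂=4.394
Max |angle| over trajectory = 0.774 rad = 44.4°.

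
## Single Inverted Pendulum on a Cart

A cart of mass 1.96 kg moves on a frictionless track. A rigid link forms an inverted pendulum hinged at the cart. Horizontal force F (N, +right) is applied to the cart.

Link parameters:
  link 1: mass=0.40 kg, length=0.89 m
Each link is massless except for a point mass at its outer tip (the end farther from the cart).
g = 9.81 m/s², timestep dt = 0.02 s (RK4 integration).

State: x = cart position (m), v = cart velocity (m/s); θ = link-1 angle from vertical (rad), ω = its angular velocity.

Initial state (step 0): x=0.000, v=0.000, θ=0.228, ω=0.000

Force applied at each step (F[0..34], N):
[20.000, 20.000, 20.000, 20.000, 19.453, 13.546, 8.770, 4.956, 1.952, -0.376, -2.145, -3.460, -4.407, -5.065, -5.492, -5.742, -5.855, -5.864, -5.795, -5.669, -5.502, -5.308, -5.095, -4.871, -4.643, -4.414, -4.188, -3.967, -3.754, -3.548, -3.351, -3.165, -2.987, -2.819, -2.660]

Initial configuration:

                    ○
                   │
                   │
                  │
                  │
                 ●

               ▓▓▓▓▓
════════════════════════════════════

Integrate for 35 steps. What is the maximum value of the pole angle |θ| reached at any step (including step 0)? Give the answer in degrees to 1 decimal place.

Answer: 13.1°

Derivation:
apply F[0]=+20.000 → step 1: x=0.002, v=0.193, θ=0.226, ω=-0.162
apply F[1]=+20.000 → step 2: x=0.008, v=0.387, θ=0.222, ω=-0.325
apply F[2]=+20.000 → step 3: x=0.017, v=0.581, θ=0.213, ω=-0.490
apply F[3]=+20.000 → step 4: x=0.031, v=0.775, θ=0.202, ω=-0.658
apply F[4]=+19.453 → step 5: x=0.048, v=0.965, θ=0.187, ω=-0.825
apply F[5]=+13.546 → step 6: x=0.069, v=1.096, θ=0.170, ω=-0.931
apply F[6]=+8.770 → step 7: x=0.092, v=1.179, θ=0.150, ω=-0.988
apply F[7]=+4.956 → step 8: x=0.116, v=1.225, θ=0.130, ω=-1.007
apply F[8]=+1.952 → step 9: x=0.140, v=1.240, θ=0.110, ω=-0.998
apply F[9]=-0.376 → step 10: x=0.165, v=1.233, θ=0.091, ω=-0.968
apply F[10]=-2.145 → step 11: x=0.190, v=1.208, θ=0.072, ω=-0.922
apply F[11]=-3.460 → step 12: x=0.213, v=1.170, θ=0.054, ω=-0.866
apply F[12]=-4.407 → step 13: x=0.236, v=1.124, θ=0.037, ω=-0.804
apply F[13]=-5.065 → step 14: x=0.258, v=1.071, θ=0.022, ω=-0.738
apply F[14]=-5.492 → step 15: x=0.279, v=1.014, θ=0.008, ω=-0.671
apply F[15]=-5.742 → step 16: x=0.299, v=0.956, θ=-0.005, ω=-0.605
apply F[16]=-5.855 → step 17: x=0.317, v=0.896, θ=-0.016, ω=-0.541
apply F[17]=-5.864 → step 18: x=0.335, v=0.837, θ=-0.027, ω=-0.479
apply F[18]=-5.795 → step 19: x=0.351, v=0.779, θ=-0.036, ω=-0.421
apply F[19]=-5.669 → step 20: x=0.366, v=0.723, θ=-0.044, ω=-0.367
apply F[20]=-5.502 → step 21: x=0.380, v=0.669, θ=-0.050, ω=-0.316
apply F[21]=-5.308 → step 22: x=0.393, v=0.617, θ=-0.056, ω=-0.269
apply F[22]=-5.095 → step 23: x=0.404, v=0.567, θ=-0.061, ω=-0.227
apply F[23]=-4.871 → step 24: x=0.415, v=0.520, θ=-0.065, ω=-0.188
apply F[24]=-4.643 → step 25: x=0.425, v=0.475, θ=-0.069, ω=-0.153
apply F[25]=-4.414 → step 26: x=0.434, v=0.433, θ=-0.071, ω=-0.121
apply F[26]=-4.188 → step 27: x=0.443, v=0.393, θ=-0.074, ω=-0.092
apply F[27]=-3.967 → step 28: x=0.450, v=0.356, θ=-0.075, ω=-0.066
apply F[28]=-3.754 → step 29: x=0.457, v=0.321, θ=-0.076, ω=-0.044
apply F[29]=-3.548 → step 30: x=0.463, v=0.288, θ=-0.077, ω=-0.023
apply F[30]=-3.351 → step 31: x=0.468, v=0.256, θ=-0.077, ω=-0.006
apply F[31]=-3.165 → step 32: x=0.473, v=0.227, θ=-0.077, ω=0.010
apply F[32]=-2.987 → step 33: x=0.477, v=0.200, θ=-0.077, ω=0.024
apply F[33]=-2.819 → step 34: x=0.481, v=0.174, θ=-0.076, ω=0.036
apply F[34]=-2.660 → step 35: x=0.484, v=0.150, θ=-0.075, ω=0.046
Max |angle| over trajectory = 0.228 rad = 13.1°.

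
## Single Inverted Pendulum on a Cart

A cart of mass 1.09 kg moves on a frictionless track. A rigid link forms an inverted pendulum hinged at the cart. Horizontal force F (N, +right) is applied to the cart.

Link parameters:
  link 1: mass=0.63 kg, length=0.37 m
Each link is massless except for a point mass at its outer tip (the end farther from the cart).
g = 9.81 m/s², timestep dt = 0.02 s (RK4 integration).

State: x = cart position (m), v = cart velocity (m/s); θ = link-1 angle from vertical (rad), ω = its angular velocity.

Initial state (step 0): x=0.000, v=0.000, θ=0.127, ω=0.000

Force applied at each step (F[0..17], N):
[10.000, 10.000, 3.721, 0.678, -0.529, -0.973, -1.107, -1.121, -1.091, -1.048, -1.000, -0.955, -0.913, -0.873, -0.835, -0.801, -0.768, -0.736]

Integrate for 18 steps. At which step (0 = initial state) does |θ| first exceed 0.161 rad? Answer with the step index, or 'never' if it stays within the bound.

apply F[0]=+10.000 → step 1: x=0.002, v=0.168, θ=0.123, ω=-0.384
apply F[1]=+10.000 → step 2: x=0.007, v=0.337, θ=0.112, ω=-0.775
apply F[2]=+3.721 → step 3: x=0.014, v=0.393, θ=0.095, ω=-0.872
apply F[3]=+0.678 → step 4: x=0.022, v=0.396, θ=0.078, ω=-0.834
apply F[4]=-0.529 → step 5: x=0.030, v=0.379, θ=0.062, ω=-0.750
apply F[5]=-0.973 → step 6: x=0.037, v=0.355, θ=0.048, ω=-0.656
apply F[6]=-1.107 → step 7: x=0.044, v=0.330, θ=0.036, ω=-0.567
apply F[7]=-1.121 → step 8: x=0.050, v=0.306, θ=0.026, ω=-0.486
apply F[8]=-1.091 → step 9: x=0.056, v=0.284, θ=0.017, ω=-0.414
apply F[9]=-1.048 → step 10: x=0.062, v=0.263, θ=0.009, ω=-0.352
apply F[10]=-1.000 → step 11: x=0.067, v=0.244, θ=0.002, ω=-0.297
apply F[11]=-0.955 → step 12: x=0.071, v=0.227, θ=-0.003, ω=-0.250
apply F[12]=-0.913 → step 13: x=0.076, v=0.211, θ=-0.008, ω=-0.210
apply F[13]=-0.873 → step 14: x=0.080, v=0.196, θ=-0.011, ω=-0.174
apply F[14]=-0.835 → step 15: x=0.084, v=0.182, θ=-0.015, ω=-0.144
apply F[15]=-0.801 → step 16: x=0.087, v=0.169, θ=-0.017, ω=-0.118
apply F[16]=-0.768 → step 17: x=0.090, v=0.157, θ=-0.019, ω=-0.095
apply F[17]=-0.736 → step 18: x=0.093, v=0.146, θ=-0.021, ω=-0.075
max |θ| = 0.127 ≤ 0.161 over all 19 states.

Answer: never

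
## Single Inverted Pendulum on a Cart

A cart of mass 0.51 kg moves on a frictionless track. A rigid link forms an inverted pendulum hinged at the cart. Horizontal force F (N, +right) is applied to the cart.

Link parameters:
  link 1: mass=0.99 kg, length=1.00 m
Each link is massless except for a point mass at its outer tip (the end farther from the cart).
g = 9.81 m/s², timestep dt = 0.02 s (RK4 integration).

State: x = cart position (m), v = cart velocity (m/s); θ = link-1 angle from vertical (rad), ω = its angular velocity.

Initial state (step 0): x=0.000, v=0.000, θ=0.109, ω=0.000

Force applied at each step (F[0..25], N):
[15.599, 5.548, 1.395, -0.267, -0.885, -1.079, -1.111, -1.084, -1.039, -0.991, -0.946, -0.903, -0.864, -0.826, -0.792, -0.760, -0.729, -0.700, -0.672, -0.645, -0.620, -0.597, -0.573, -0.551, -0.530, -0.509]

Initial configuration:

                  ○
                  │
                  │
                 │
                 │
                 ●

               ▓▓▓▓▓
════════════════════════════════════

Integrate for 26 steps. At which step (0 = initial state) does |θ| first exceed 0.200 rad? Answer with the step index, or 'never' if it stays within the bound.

Answer: never

Derivation:
apply F[0]=+15.599 → step 1: x=0.006, v=0.559, θ=0.104, ω=-0.535
apply F[1]=+5.548 → step 2: x=0.019, v=0.738, θ=0.091, ω=-0.694
apply F[2]=+1.395 → step 3: x=0.034, v=0.762, θ=0.077, ω=-0.701
apply F[3]=-0.267 → step 4: x=0.048, v=0.726, θ=0.064, ω=-0.652
apply F[4]=-0.885 → step 5: x=0.062, v=0.671, θ=0.052, ω=-0.585
apply F[5]=-1.079 → step 6: x=0.075, v=0.612, θ=0.041, ω=-0.517
apply F[6]=-1.111 → step 7: x=0.087, v=0.555, θ=0.031, ω=-0.453
apply F[7]=-1.084 → step 8: x=0.097, v=0.503, θ=0.022, ω=-0.396
apply F[8]=-1.039 → step 9: x=0.107, v=0.455, θ=0.015, ω=-0.344
apply F[9]=-0.991 → step 10: x=0.116, v=0.412, θ=0.009, ω=-0.299
apply F[10]=-0.946 → step 11: x=0.123, v=0.372, θ=0.003, ω=-0.259
apply F[11]=-0.903 → step 12: x=0.131, v=0.337, θ=-0.002, ω=-0.223
apply F[12]=-0.864 → step 13: x=0.137, v=0.304, θ=-0.006, ω=-0.191
apply F[13]=-0.826 → step 14: x=0.143, v=0.275, θ=-0.009, ω=-0.163
apply F[14]=-0.792 → step 15: x=0.148, v=0.248, θ=-0.012, ω=-0.139
apply F[15]=-0.760 → step 16: x=0.153, v=0.224, θ=-0.015, ω=-0.117
apply F[16]=-0.729 → step 17: x=0.157, v=0.201, θ=-0.017, ω=-0.097
apply F[17]=-0.700 → step 18: x=0.161, v=0.181, θ=-0.019, ω=-0.080
apply F[18]=-0.672 → step 19: x=0.164, v=0.162, θ=-0.020, ω=-0.065
apply F[19]=-0.645 → step 20: x=0.167, v=0.144, θ=-0.022, ω=-0.052
apply F[20]=-0.620 → step 21: x=0.170, v=0.129, θ=-0.023, ω=-0.041
apply F[21]=-0.597 → step 22: x=0.172, v=0.114, θ=-0.023, ω=-0.031
apply F[22]=-0.573 → step 23: x=0.175, v=0.100, θ=-0.024, ω=-0.022
apply F[23]=-0.551 → step 24: x=0.176, v=0.088, θ=-0.024, ω=-0.014
apply F[24]=-0.530 → step 25: x=0.178, v=0.076, θ=-0.024, ω=-0.007
apply F[25]=-0.509 → step 26: x=0.180, v=0.066, θ=-0.024, ω=-0.001
max |θ| = 0.109 ≤ 0.200 over all 27 states.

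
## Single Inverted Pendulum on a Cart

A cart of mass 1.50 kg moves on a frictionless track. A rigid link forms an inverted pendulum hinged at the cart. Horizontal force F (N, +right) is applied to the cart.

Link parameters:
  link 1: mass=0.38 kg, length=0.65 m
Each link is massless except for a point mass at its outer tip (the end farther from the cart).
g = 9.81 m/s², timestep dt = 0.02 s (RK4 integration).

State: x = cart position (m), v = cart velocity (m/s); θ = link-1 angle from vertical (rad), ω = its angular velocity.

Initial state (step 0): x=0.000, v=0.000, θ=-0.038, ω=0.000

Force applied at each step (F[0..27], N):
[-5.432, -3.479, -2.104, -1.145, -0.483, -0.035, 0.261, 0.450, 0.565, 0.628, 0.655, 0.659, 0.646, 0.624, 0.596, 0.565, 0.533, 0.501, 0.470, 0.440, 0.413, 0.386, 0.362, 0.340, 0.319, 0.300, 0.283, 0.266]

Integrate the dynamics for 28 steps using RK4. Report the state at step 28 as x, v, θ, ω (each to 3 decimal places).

apply F[0]=-5.432 → step 1: x=-0.001, v=-0.071, θ=-0.037, ω=0.097
apply F[1]=-3.479 → step 2: x=-0.003, v=-0.115, θ=-0.035, ω=0.155
apply F[2]=-2.104 → step 3: x=-0.005, v=-0.142, θ=-0.031, ω=0.185
apply F[3]=-1.145 → step 4: x=-0.008, v=-0.155, θ=-0.027, ω=0.198
apply F[4]=-0.483 → step 5: x=-0.011, v=-0.161, θ=-0.023, ω=0.198
apply F[5]=-0.035 → step 6: x=-0.014, v=-0.160, θ=-0.019, ω=0.191
apply F[6]=+0.261 → step 7: x=-0.018, v=-0.156, θ=-0.016, ω=0.179
apply F[7]=+0.450 → step 8: x=-0.021, v=-0.149, θ=-0.012, ω=0.164
apply F[8]=+0.565 → step 9: x=-0.024, v=-0.141, θ=-0.009, ω=0.149
apply F[9]=+0.628 → step 10: x=-0.026, v=-0.132, θ=-0.006, ω=0.133
apply F[10]=+0.655 → step 11: x=-0.029, v=-0.123, θ=-0.004, ω=0.118
apply F[11]=+0.659 → step 12: x=-0.031, v=-0.114, θ=-0.002, ω=0.103
apply F[12]=+0.646 → step 13: x=-0.033, v=-0.106, θ=0.000, ω=0.090
apply F[13]=+0.624 → step 14: x=-0.035, v=-0.097, θ=0.002, ω=0.077
apply F[14]=+0.596 → step 15: x=-0.037, v=-0.089, θ=0.003, ω=0.066
apply F[15]=+0.565 → step 16: x=-0.039, v=-0.082, θ=0.005, ω=0.056
apply F[16]=+0.533 → step 17: x=-0.041, v=-0.075, θ=0.006, ω=0.047
apply F[17]=+0.501 → step 18: x=-0.042, v=-0.069, θ=0.006, ω=0.039
apply F[18]=+0.470 → step 19: x=-0.043, v=-0.063, θ=0.007, ω=0.032
apply F[19]=+0.440 → step 20: x=-0.045, v=-0.057, θ=0.008, ω=0.026
apply F[20]=+0.413 → step 21: x=-0.046, v=-0.052, θ=0.008, ω=0.020
apply F[21]=+0.386 → step 22: x=-0.047, v=-0.048, θ=0.009, ω=0.015
apply F[22]=+0.362 → step 23: x=-0.048, v=-0.043, θ=0.009, ω=0.011
apply F[23]=+0.340 → step 24: x=-0.048, v=-0.039, θ=0.009, ω=0.008
apply F[24]=+0.319 → step 25: x=-0.049, v=-0.035, θ=0.009, ω=0.005
apply F[25]=+0.300 → step 26: x=-0.050, v=-0.032, θ=0.009, ω=0.002
apply F[26]=+0.283 → step 27: x=-0.050, v=-0.028, θ=0.009, ω=-0.000
apply F[27]=+0.266 → step 28: x=-0.051, v=-0.025, θ=0.009, ω=-0.002

Answer: x=-0.051, v=-0.025, θ=0.009, ω=-0.002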